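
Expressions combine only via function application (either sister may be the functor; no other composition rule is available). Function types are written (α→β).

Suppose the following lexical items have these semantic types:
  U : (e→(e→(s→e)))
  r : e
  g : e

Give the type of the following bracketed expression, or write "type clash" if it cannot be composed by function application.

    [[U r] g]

(s→e)

[U r]: (e→(e→(s→e))) applied to e yields (e→(s→e)).
[[U r] g]: (e→(s→e)) applied to e yields (s→e).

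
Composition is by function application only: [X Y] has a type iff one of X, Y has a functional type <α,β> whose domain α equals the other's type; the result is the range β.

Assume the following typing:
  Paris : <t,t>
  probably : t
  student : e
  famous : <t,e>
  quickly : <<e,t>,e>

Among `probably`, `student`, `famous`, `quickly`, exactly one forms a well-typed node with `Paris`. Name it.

probably — combines: Paris : <t,t> takes probably : t as argument, giving t.
student : e — neither side's domain matches the other.
famous : <t,e> — neither side's domain matches the other.
quickly : <<e,t>,e> — neither side's domain matches the other.

probably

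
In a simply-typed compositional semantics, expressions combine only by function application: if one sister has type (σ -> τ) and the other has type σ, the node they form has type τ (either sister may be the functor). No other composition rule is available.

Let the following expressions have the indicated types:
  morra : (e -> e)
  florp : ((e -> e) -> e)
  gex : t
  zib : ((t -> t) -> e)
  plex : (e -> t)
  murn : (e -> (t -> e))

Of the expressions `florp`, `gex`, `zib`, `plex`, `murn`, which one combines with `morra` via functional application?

florp

florp — combines: florp : ((e -> e) -> e) takes morra : (e -> e) as argument, giving e.
gex : t — no; morra wants e, and gex wants nothing (atomic).
zib : ((t -> t) -> e) — no; morra wants e, and zib wants (t -> t).
plex : (e -> t) — no; morra wants e, and plex wants e.
murn : (e -> (t -> e)) — no; morra wants e, and murn wants e.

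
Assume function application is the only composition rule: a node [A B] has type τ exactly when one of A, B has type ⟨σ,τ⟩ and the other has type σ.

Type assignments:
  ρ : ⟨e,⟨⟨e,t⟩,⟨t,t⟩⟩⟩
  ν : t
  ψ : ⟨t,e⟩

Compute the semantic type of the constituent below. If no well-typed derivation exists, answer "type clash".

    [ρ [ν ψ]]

⟨⟨e,t⟩,⟨t,t⟩⟩

[ν ψ] — ψ of type ⟨t,e⟩ combines with ν of type t: type e.
[ρ [ν ψ]] — ρ of type ⟨e,⟨⟨e,t⟩,⟨t,t⟩⟩⟩ combines with [ν ψ] of type e: type ⟨⟨e,t⟩,⟨t,t⟩⟩.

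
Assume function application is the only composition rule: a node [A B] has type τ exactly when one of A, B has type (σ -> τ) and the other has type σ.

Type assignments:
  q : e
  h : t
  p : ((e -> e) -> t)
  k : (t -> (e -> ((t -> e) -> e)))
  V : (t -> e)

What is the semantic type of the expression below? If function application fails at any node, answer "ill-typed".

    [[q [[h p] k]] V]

[h p]: t and ((e -> e) -> t) cannot combine by function application — type clash.

ill-typed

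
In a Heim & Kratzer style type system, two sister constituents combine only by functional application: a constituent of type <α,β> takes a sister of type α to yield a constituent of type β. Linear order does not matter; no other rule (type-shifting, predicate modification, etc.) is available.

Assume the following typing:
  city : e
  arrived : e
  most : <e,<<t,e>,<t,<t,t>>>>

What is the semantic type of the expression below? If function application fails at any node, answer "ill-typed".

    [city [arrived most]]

[arrived most]: most is <e,<<t,e>,<t,<t,t>>>>, arrived is e; result <<t,e>,<t,<t,t>>>.
At [city [arrived most]]: neither e nor <<t,e>,<t,<t,t>>> can take the other as argument; the node is ill-typed.

ill-typed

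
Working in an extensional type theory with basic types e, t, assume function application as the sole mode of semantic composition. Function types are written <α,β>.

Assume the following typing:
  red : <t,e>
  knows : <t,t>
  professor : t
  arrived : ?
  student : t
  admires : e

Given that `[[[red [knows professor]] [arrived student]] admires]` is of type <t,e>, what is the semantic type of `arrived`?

<t,<e,<e,<t,e>>>>

[[[red [knows professor]] [arrived student]] admires] is required to be <t,e>. admires : e cannot yield <t,e> as functor, so [[red [knows professor]] [arrived student]] : <e,<t,e>>.
[[red [knows professor]] [arrived student]] is required to be <e,<t,e>>. [red [knows professor]] : e cannot yield <e,<t,e>> as functor, so [arrived student] : <e,<e,<t,e>>>.
[arrived student] is required to be <e,<e,<t,e>>>. student : t cannot yield <e,<e,<t,e>>> as functor, so arrived : <t,<e,<e,<t,e>>>>.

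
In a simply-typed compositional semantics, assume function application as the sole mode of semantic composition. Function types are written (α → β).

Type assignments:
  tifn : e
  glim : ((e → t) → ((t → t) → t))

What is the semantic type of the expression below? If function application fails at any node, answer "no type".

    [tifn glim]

[tifn glim]: e with ((e → t) → ((t → t) → t)) — neither is a function whose domain matches the other; composition fails here.

no type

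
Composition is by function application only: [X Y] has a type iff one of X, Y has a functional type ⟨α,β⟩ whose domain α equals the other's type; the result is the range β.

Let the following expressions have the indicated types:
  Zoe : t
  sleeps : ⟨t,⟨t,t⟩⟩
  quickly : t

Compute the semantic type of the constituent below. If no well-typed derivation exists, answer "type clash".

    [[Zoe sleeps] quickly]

[Zoe sleeps]: sleeps is ⟨t,⟨t,t⟩⟩, Zoe is t; result ⟨t,t⟩.
[[Zoe sleeps] quickly]: [Zoe sleeps] is ⟨t,t⟩, quickly is t; result t.

t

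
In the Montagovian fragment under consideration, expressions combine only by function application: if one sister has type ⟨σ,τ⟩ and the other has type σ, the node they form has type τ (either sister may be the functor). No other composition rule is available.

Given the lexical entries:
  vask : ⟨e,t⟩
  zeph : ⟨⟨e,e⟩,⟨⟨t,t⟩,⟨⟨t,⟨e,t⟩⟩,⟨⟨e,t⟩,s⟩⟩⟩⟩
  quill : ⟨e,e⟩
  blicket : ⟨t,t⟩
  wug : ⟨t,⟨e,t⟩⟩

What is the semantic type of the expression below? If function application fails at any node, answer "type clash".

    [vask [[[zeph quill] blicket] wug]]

s

[zeph quill]: zeph is ⟨⟨e,e⟩,⟨⟨t,t⟩,⟨⟨t,⟨e,t⟩⟩,⟨⟨e,t⟩,s⟩⟩⟩⟩, quill is ⟨e,e⟩; result ⟨⟨t,t⟩,⟨⟨t,⟨e,t⟩⟩,⟨⟨e,t⟩,s⟩⟩⟩.
[[zeph quill] blicket]: [zeph quill] is ⟨⟨t,t⟩,⟨⟨t,⟨e,t⟩⟩,⟨⟨e,t⟩,s⟩⟩⟩, blicket is ⟨t,t⟩; result ⟨⟨t,⟨e,t⟩⟩,⟨⟨e,t⟩,s⟩⟩.
[[[zeph quill] blicket] wug]: [[zeph quill] blicket] is ⟨⟨t,⟨e,t⟩⟩,⟨⟨e,t⟩,s⟩⟩, wug is ⟨t,⟨e,t⟩⟩; result ⟨⟨e,t⟩,s⟩.
[vask [[[zeph quill] blicket] wug]]: [[[zeph quill] blicket] wug] is ⟨⟨e,t⟩,s⟩, vask is ⟨e,t⟩; result s.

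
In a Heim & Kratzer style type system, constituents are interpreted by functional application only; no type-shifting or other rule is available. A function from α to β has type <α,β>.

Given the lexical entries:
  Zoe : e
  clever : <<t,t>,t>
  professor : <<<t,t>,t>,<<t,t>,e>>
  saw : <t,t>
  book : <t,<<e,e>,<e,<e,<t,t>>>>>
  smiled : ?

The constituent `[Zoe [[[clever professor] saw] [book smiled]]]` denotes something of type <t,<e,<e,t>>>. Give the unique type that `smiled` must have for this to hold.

[Zoe [[[clever professor] saw] [book smiled]]] must have type <t,<e,<e,t>>>. The sister Zoe has type e; that is not a function onto <t,<e,<e,t>>>, so [[[clever professor] saw] [book smiled]] must be the functor, of type <e,<t,<e,<e,t>>>>.
[[[clever professor] saw] [book smiled]] must have type <e,<t,<e,<e,t>>>>. The sister [[clever professor] saw] has type e; that is not a function onto <e,<t,<e,<e,t>>>>, so [book smiled] must be the functor, of type <e,<e,<t,<e,<e,t>>>>>.
[book smiled] must have type <e,<e,<t,<e,<e,t>>>>>. The sister book has type <t,<<e,e>,<e,<e,<t,t>>>>>; that is not a function onto <e,<e,<t,<e,<e,t>>>>>, so smiled must be the functor, of type <<t,<<e,e>,<e,<e,<t,t>>>>>,<e,<e,<t,<e,<e,t>>>>>>.

<<t,<<e,e>,<e,<e,<t,t>>>>>,<e,<e,<t,<e,<e,t>>>>>>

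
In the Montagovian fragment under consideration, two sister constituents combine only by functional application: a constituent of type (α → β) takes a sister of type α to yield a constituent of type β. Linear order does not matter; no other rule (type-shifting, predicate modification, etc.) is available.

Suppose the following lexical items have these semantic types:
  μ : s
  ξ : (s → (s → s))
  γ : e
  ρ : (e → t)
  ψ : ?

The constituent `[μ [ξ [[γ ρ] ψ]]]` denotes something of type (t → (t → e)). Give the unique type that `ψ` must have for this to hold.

[μ [ξ [[γ ρ] ψ]]] must have type (t → (t → e)). The sister μ has type s; that is not a function onto (t → (t → e)), so [ξ [[γ ρ] ψ]] must be the functor, of type (s → (t → (t → e))).
[ξ [[γ ρ] ψ]] must have type (s → (t → (t → e))). The sister ξ has type (s → (s → s)); that is not a function onto (s → (t → (t → e))), so [[γ ρ] ψ] must be the functor, of type ((s → (s → s)) → (s → (t → (t → e)))).
[[γ ρ] ψ] must have type ((s → (s → s)) → (s → (t → (t → e)))). The sister [γ ρ] has type t; that is not a function onto ((s → (s → s)) → (s → (t → (t → e)))), so ψ must be the functor, of type (t → ((s → (s → s)) → (s → (t → (t → e))))).

(t → ((s → (s → s)) → (s → (t → (t → e)))))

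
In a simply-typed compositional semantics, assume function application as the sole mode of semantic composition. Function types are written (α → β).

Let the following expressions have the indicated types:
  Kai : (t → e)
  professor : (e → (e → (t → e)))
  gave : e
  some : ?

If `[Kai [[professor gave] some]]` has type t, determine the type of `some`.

[Kai [[professor gave] some]] must have type t. The sister Kai has type (t → e); that is not a function onto t, so [[professor gave] some] must be the functor, of type ((t → e) → t).
[[professor gave] some] must have type ((t → e) → t). The sister [professor gave] has type (e → (t → e)); that is not a function onto ((t → e) → t), so some must be the functor, of type ((e → (t → e)) → ((t → e) → t)).

((e → (t → e)) → ((t → e) → t))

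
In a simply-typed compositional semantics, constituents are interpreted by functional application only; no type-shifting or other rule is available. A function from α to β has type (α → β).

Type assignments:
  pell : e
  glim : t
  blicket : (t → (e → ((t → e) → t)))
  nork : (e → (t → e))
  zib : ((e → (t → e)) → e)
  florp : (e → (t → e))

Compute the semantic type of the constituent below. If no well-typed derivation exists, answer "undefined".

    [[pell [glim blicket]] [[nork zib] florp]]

t

[glim blicket]: blicket is (t → (e → ((t → e) → t))), glim is t; result (e → ((t → e) → t)).
[pell [glim blicket]]: [glim blicket] is (e → ((t → e) → t)), pell is e; result ((t → e) → t).
[nork zib]: zib is ((e → (t → e)) → e), nork is (e → (t → e)); result e.
[[nork zib] florp]: florp is (e → (t → e)), [nork zib] is e; result (t → e).
[[pell [glim blicket]] [[nork zib] florp]]: [pell [glim blicket]] is ((t → e) → t), [[nork zib] florp] is (t → e); result t.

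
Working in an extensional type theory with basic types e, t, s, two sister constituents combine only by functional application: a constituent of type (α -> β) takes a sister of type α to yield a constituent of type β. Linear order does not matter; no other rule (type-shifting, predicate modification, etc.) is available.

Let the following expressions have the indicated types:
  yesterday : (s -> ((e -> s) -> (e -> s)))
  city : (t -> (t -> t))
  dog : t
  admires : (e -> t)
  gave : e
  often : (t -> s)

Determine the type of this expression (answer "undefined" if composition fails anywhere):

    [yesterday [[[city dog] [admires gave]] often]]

[city dog]: (t -> (t -> t)) applied to t yields (t -> t).
[admires gave]: (e -> t) applied to e yields t.
[[city dog] [admires gave]]: (t -> t) applied to t yields t.
[[[city dog] [admires gave]] often]: (t -> s) applied to t yields s.
[yesterday [[[city dog] [admires gave]] often]]: (s -> ((e -> s) -> (e -> s))) applied to s yields ((e -> s) -> (e -> s)).

((e -> s) -> (e -> s))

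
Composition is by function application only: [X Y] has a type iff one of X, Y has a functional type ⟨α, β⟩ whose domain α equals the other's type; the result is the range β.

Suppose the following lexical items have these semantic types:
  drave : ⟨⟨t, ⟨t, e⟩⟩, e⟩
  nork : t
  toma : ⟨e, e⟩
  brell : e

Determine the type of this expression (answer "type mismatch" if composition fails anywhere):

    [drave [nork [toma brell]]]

type mismatch

[toma brell]: ⟨e, e⟩ applied to e yields e.
At [nork [toma brell]]: neither t nor e can take the other as argument; the node is ill-typed.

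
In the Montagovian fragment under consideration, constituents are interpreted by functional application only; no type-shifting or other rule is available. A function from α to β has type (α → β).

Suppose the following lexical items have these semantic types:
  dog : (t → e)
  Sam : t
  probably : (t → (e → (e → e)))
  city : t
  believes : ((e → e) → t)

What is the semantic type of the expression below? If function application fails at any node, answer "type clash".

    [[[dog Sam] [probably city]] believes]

[dog Sam]: (t → e) applied to t yields e.
[probably city]: (t → (e → (e → e))) applied to t yields (e → (e → e)).
[[dog Sam] [probably city]]: (e → (e → e)) applied to e yields (e → e).
[[[dog Sam] [probably city]] believes]: ((e → e) → t) applied to (e → e) yields t.

t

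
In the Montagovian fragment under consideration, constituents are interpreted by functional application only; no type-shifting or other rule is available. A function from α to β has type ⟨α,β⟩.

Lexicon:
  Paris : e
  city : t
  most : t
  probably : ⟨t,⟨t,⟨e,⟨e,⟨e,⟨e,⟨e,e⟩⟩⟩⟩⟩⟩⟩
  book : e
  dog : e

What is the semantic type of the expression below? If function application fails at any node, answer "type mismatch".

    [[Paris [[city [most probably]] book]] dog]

At [most probably], probably : ⟨t,⟨t,⟨e,⟨e,⟨e,⟨e,⟨e,e⟩⟩⟩⟩⟩⟩⟩ takes most : t, giving ⟨t,⟨e,⟨e,⟨e,⟨e,⟨e,e⟩⟩⟩⟩⟩⟩.
At [city [most probably]], [most probably] : ⟨t,⟨e,⟨e,⟨e,⟨e,⟨e,e⟩⟩⟩⟩⟩⟩ takes city : t, giving ⟨e,⟨e,⟨e,⟨e,⟨e,e⟩⟩⟩⟩⟩.
At [[city [most probably]] book], [city [most probably]] : ⟨e,⟨e,⟨e,⟨e,⟨e,e⟩⟩⟩⟩⟩ takes book : e, giving ⟨e,⟨e,⟨e,⟨e,e⟩⟩⟩⟩.
At [Paris [[city [most probably]] book]], [[city [most probably]] book] : ⟨e,⟨e,⟨e,⟨e,e⟩⟩⟩⟩ takes Paris : e, giving ⟨e,⟨e,⟨e,e⟩⟩⟩.
At [[Paris [[city [most probably]] book]] dog], [Paris [[city [most probably]] book]] : ⟨e,⟨e,⟨e,e⟩⟩⟩ takes dog : e, giving ⟨e,⟨e,e⟩⟩.

⟨e,⟨e,e⟩⟩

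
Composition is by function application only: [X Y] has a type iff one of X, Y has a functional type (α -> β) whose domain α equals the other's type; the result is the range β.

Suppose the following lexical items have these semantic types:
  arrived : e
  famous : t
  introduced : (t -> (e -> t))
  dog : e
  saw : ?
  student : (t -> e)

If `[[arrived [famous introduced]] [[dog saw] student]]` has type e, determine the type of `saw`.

(e -> ((t -> e) -> (t -> e)))

At [[arrived [famous introduced]] [[dog saw] student]] (required: e): [arrived [famous introduced]] is t, which is not a function with range e; hence [[dog saw] student] is the functor — type (t -> e).
At [[dog saw] student] (required: (t -> e)): student is (t -> e), which is not a function with range (t -> e); hence [dog saw] is the functor — type ((t -> e) -> (t -> e)).
At [dog saw] (required: ((t -> e) -> (t -> e))): dog is e, which is not a function with range ((t -> e) -> (t -> e)); hence saw is the functor — type (e -> ((t -> e) -> (t -> e))).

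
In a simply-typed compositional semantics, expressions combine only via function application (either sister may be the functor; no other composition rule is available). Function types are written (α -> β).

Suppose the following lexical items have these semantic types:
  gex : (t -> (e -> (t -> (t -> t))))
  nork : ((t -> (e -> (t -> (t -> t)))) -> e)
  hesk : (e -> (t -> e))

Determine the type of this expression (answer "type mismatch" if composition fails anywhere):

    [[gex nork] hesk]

[gex nork]: nork is ((t -> (e -> (t -> (t -> t)))) -> e), gex is (t -> (e -> (t -> (t -> t)))); result e.
[[gex nork] hesk]: hesk is (e -> (t -> e)), [gex nork] is e; result (t -> e).

(t -> e)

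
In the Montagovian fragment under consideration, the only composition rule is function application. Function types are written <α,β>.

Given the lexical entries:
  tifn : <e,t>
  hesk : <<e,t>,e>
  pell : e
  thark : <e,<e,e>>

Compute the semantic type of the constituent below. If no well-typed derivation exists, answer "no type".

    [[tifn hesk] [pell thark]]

[tifn hesk]: functor hesk : <<e,t>,e>, argument tifn : <e,t>; result e.
[pell thark]: functor thark : <e,<e,e>>, argument pell : e; result <e,e>.
[[tifn hesk] [pell thark]]: functor [pell thark] : <e,e>, argument [tifn hesk] : e; result e.

e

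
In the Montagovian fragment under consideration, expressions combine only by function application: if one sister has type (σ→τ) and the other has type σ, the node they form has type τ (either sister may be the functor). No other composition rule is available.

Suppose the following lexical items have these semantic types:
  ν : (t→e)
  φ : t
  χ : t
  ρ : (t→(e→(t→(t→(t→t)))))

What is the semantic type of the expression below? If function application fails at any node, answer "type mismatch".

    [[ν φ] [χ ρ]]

[ν φ] — ν of type (t→e) combines with φ of type t: type e.
[χ ρ] — ρ of type (t→(e→(t→(t→(t→t))))) combines with χ of type t: type (e→(t→(t→(t→t)))).
[[ν φ] [χ ρ]] — [χ ρ] of type (e→(t→(t→(t→t)))) combines with [ν φ] of type e: type (t→(t→(t→t))).

(t→(t→(t→t)))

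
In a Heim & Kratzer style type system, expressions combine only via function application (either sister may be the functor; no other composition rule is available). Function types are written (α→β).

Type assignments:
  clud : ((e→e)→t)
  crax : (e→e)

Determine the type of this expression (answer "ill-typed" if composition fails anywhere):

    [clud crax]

At [clud crax], clud : ((e→e)→t) takes crax : (e→e), giving t.

t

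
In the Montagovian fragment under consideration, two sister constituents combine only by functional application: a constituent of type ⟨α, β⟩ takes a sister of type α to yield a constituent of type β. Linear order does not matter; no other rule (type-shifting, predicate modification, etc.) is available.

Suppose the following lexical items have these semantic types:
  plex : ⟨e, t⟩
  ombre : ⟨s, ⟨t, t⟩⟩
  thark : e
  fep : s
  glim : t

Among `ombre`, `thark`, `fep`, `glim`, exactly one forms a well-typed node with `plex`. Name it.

ombre : ⟨s, ⟨t, t⟩⟩ — neither side's domain matches the other.
thark — combines: plex : ⟨e, t⟩ takes thark : e as argument, giving t.
fep : s — neither side's domain matches the other.
glim : t — neither side's domain matches the other.

thark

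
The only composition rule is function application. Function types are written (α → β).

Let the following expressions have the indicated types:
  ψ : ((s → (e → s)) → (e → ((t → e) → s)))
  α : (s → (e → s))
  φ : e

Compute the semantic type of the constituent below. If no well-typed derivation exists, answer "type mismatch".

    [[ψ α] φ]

((t → e) → s)

At [ψ α], ψ : ((s → (e → s)) → (e → ((t → e) → s))) takes α : (s → (e → s)), giving (e → ((t → e) → s)).
At [[ψ α] φ], [ψ α] : (e → ((t → e) → s)) takes φ : e, giving ((t → e) → s).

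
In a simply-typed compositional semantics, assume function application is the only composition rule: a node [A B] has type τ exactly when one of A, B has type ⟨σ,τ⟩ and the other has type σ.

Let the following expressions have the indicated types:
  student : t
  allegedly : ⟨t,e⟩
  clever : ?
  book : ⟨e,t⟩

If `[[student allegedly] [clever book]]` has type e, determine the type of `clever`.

⟨⟨e,t⟩,⟨e,e⟩⟩

At [[student allegedly] [clever book]] (required: e): [student allegedly] is e, which is not a function with range e; hence [clever book] is the functor — type ⟨e,e⟩.
At [clever book] (required: ⟨e,e⟩): book is ⟨e,t⟩, which is not a function with range ⟨e,e⟩; hence clever is the functor — type ⟨⟨e,t⟩,⟨e,e⟩⟩.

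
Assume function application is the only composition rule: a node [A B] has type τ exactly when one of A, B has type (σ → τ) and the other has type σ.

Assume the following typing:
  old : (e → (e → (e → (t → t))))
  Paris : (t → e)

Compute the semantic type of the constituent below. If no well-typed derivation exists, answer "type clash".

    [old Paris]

At [old Paris]: neither (e → (e → (e → (t → t)))) nor (t → e) can take the other as argument; the node is ill-typed.

type clash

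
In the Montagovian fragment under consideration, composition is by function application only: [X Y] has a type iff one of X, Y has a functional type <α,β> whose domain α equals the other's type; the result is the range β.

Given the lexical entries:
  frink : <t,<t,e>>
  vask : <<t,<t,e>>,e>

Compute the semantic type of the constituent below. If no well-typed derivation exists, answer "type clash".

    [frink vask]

[frink vask] — vask of type <<t,<t,e>>,e> combines with frink of type <t,<t,e>>: type e.

e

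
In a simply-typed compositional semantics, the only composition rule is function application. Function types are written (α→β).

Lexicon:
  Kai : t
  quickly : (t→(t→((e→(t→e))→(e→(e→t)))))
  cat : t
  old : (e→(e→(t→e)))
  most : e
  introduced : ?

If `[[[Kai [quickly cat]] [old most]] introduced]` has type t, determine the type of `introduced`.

[[[Kai [quickly cat]] [old most]] introduced] is required to be t. [[Kai [quickly cat]] [old most]] : (e→(e→t)) cannot yield t as functor, so introduced : ((e→(e→t))→t).

((e→(e→t))→t)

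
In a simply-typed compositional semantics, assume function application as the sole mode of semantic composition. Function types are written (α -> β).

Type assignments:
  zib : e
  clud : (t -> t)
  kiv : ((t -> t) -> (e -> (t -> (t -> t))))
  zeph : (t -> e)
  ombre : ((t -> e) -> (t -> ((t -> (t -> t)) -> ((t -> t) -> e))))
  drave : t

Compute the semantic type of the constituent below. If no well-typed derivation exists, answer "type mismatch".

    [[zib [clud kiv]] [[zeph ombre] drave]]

[clud kiv]: kiv is ((t -> t) -> (e -> (t -> (t -> t)))), clud is (t -> t); result (e -> (t -> (t -> t))).
[zib [clud kiv]]: [clud kiv] is (e -> (t -> (t -> t))), zib is e; result (t -> (t -> t)).
[zeph ombre]: ombre is ((t -> e) -> (t -> ((t -> (t -> t)) -> ((t -> t) -> e)))), zeph is (t -> e); result (t -> ((t -> (t -> t)) -> ((t -> t) -> e))).
[[zeph ombre] drave]: [zeph ombre] is (t -> ((t -> (t -> t)) -> ((t -> t) -> e))), drave is t; result ((t -> (t -> t)) -> ((t -> t) -> e)).
[[zib [clud kiv]] [[zeph ombre] drave]]: [[zeph ombre] drave] is ((t -> (t -> t)) -> ((t -> t) -> e)), [zib [clud kiv]] is (t -> (t -> t)); result ((t -> t) -> e).

((t -> t) -> e)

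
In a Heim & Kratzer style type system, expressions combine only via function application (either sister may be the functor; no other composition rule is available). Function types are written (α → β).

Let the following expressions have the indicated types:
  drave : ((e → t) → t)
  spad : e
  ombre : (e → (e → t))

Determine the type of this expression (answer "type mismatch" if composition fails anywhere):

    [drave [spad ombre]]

At [spad ombre], ombre : (e → (e → t)) takes spad : e, giving (e → t).
At [drave [spad ombre]], drave : ((e → t) → t) takes [spad ombre] : (e → t), giving t.

t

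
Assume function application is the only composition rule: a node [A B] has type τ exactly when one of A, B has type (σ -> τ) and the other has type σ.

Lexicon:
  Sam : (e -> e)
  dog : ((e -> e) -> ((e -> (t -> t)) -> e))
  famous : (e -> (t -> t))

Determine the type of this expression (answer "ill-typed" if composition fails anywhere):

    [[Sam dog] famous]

e

[Sam dog]: functor dog : ((e -> e) -> ((e -> (t -> t)) -> e)), argument Sam : (e -> e); result ((e -> (t -> t)) -> e).
[[Sam dog] famous]: functor [Sam dog] : ((e -> (t -> t)) -> e), argument famous : (e -> (t -> t)); result e.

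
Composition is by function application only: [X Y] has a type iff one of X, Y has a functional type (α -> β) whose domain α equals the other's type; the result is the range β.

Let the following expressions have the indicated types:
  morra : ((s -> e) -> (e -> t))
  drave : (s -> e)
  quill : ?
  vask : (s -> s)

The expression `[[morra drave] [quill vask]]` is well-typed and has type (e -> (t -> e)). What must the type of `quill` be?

At [[morra drave] [quill vask]] (required: (e -> (t -> e))): [morra drave] is (e -> t), which is not a function with range (e -> (t -> e)); hence [quill vask] is the functor — type ((e -> t) -> (e -> (t -> e))).
At [quill vask] (required: ((e -> t) -> (e -> (t -> e)))): vask is (s -> s), which is not a function with range ((e -> t) -> (e -> (t -> e))); hence quill is the functor — type ((s -> s) -> ((e -> t) -> (e -> (t -> e)))).

((s -> s) -> ((e -> t) -> (e -> (t -> e))))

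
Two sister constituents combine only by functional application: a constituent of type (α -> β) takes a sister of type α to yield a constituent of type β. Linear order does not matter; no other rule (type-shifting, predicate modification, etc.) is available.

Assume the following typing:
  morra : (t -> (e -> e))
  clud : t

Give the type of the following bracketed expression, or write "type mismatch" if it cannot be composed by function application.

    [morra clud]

(e -> e)

[morra clud]: morra is (t -> (e -> e)), clud is t; result (e -> e).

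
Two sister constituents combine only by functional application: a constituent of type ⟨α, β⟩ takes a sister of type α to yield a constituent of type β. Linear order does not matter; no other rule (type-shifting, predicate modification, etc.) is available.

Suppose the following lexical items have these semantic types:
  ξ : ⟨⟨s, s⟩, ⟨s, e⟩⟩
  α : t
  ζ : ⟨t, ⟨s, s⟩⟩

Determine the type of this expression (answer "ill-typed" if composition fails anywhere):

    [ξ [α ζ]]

[α ζ]: functor ζ : ⟨t, ⟨s, s⟩⟩, argument α : t; result ⟨s, s⟩.
[ξ [α ζ]]: functor ξ : ⟨⟨s, s⟩, ⟨s, e⟩⟩, argument [α ζ] : ⟨s, s⟩; result ⟨s, e⟩.

⟨s, e⟩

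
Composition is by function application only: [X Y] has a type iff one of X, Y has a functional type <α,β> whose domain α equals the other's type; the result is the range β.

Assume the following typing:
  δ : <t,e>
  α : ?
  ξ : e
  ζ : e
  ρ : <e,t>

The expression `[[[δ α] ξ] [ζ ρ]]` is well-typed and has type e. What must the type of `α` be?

<<t,e>,<e,<t,e>>>

[[[δ α] ξ] [ζ ρ]] is required to be e. [ζ ρ] : t cannot yield e as functor, so [[δ α] ξ] : <t,e>.
[[δ α] ξ] is required to be <t,e>. ξ : e cannot yield <t,e> as functor, so [δ α] : <e,<t,e>>.
[δ α] is required to be <e,<t,e>>. δ : <t,e> cannot yield <e,<t,e>> as functor, so α : <<t,e>,<e,<t,e>>>.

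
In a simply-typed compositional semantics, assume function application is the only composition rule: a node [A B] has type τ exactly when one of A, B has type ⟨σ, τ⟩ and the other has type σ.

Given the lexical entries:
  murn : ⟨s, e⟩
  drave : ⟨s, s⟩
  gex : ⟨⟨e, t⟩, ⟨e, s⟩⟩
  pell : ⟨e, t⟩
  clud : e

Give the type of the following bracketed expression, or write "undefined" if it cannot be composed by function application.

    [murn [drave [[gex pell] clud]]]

[gex pell]: ⟨⟨e, t⟩, ⟨e, s⟩⟩ applied to ⟨e, t⟩ yields ⟨e, s⟩.
[[gex pell] clud]: ⟨e, s⟩ applied to e yields s.
[drave [[gex pell] clud]]: ⟨s, s⟩ applied to s yields s.
[murn [drave [[gex pell] clud]]]: ⟨s, e⟩ applied to s yields e.

e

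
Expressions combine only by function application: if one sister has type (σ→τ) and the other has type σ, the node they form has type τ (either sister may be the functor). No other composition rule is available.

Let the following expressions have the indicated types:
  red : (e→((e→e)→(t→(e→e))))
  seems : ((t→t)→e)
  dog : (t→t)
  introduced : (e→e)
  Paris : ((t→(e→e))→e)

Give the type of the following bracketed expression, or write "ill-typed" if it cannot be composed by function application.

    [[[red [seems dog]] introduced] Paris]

[seems dog]: functor seems : ((t→t)→e), argument dog : (t→t); result e.
[red [seems dog]]: functor red : (e→((e→e)→(t→(e→e)))), argument [seems dog] : e; result ((e→e)→(t→(e→e))).
[[red [seems dog]] introduced]: functor [red [seems dog]] : ((e→e)→(t→(e→e))), argument introduced : (e→e); result (t→(e→e)).
[[[red [seems dog]] introduced] Paris]: functor Paris : ((t→(e→e))→e), argument [[red [seems dog]] introduced] : (t→(e→e)); result e.

e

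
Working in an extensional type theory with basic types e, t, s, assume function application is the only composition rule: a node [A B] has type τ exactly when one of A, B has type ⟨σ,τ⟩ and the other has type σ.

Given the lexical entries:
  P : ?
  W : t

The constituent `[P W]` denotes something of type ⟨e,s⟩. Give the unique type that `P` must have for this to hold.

For [P W] to have type ⟨e,s⟩ with W of type t, P must be the function: P : ⟨t,⟨e,s⟩⟩.

⟨t,⟨e,s⟩⟩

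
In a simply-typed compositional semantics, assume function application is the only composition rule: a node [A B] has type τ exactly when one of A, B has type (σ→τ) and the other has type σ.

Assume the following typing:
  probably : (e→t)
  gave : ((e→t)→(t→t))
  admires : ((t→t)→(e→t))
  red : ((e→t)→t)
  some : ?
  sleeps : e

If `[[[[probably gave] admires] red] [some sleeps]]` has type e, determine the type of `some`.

[[[[probably gave] admires] red] [some sleeps]] must have type e. The sister [[[probably gave] admires] red] has type t; that is not a function onto e, so [some sleeps] must be the functor, of type (t→e).
[some sleeps] must have type (t→e). The sister sleeps has type e; that is not a function onto (t→e), so some must be the functor, of type (e→(t→e)).

(e→(t→e))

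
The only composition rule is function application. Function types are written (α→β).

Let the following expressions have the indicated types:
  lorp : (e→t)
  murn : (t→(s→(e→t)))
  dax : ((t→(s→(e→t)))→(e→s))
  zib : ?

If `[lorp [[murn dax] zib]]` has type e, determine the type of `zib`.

((e→s)→((e→t)→e))

[lorp [[murn dax] zib]] is required to be e. lorp : (e→t) cannot yield e as functor, so [[murn dax] zib] : ((e→t)→e).
[[murn dax] zib] is required to be ((e→t)→e). [murn dax] : (e→s) cannot yield ((e→t)→e) as functor, so zib : ((e→s)→((e→t)→e)).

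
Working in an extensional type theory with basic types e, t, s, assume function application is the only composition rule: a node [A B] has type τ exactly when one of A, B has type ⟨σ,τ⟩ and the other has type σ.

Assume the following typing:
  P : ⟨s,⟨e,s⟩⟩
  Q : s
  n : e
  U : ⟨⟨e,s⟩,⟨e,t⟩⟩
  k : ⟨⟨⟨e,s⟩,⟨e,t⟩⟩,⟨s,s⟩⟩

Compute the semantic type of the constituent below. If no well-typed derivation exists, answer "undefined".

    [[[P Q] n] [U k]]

s

[P Q] — P of type ⟨s,⟨e,s⟩⟩ combines with Q of type s: type ⟨e,s⟩.
[[P Q] n] — [P Q] of type ⟨e,s⟩ combines with n of type e: type s.
[U k] — k of type ⟨⟨⟨e,s⟩,⟨e,t⟩⟩,⟨s,s⟩⟩ combines with U of type ⟨⟨e,s⟩,⟨e,t⟩⟩: type ⟨s,s⟩.
[[[P Q] n] [U k]] — [U k] of type ⟨s,s⟩ combines with [[P Q] n] of type s: type s.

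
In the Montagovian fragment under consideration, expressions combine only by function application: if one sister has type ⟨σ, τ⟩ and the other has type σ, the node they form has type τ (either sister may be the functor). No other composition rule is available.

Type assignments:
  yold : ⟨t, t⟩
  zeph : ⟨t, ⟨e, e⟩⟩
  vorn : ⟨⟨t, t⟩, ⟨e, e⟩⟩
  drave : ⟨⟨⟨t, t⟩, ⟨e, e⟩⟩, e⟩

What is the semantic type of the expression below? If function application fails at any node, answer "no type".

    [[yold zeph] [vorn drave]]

[yold zeph]: ⟨t, t⟩ and ⟨t, ⟨e, e⟩⟩ cannot combine by function application — type clash.

no type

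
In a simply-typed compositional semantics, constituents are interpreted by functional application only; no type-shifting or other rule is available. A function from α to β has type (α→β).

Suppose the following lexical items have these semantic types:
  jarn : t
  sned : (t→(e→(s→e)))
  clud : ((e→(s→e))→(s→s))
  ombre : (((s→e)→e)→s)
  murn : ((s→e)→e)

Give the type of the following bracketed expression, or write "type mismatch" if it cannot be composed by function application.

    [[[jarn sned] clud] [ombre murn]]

[jarn sned]: sned is (t→(e→(s→e))), jarn is t; result (e→(s→e)).
[[jarn sned] clud]: clud is ((e→(s→e))→(s→s)), [jarn sned] is (e→(s→e)); result (s→s).
[ombre murn]: ombre is (((s→e)→e)→s), murn is ((s→e)→e); result s.
[[[jarn sned] clud] [ombre murn]]: [[jarn sned] clud] is (s→s), [ombre murn] is s; result s.

s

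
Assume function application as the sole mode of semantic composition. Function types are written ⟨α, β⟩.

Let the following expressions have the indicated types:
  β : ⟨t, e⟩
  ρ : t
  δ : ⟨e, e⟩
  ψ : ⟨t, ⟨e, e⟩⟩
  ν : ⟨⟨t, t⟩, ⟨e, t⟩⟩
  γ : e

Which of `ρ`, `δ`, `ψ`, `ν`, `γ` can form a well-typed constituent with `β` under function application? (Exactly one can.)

ρ

ρ — combines: β : ⟨t, e⟩ takes ρ : t as argument, giving e.
δ : ⟨e, e⟩ — neither side's domain matches the other.
ψ : ⟨t, ⟨e, e⟩⟩ — neither side's domain matches the other.
ν : ⟨⟨t, t⟩, ⟨e, t⟩⟩ — neither side's domain matches the other.
γ : e — neither side's domain matches the other.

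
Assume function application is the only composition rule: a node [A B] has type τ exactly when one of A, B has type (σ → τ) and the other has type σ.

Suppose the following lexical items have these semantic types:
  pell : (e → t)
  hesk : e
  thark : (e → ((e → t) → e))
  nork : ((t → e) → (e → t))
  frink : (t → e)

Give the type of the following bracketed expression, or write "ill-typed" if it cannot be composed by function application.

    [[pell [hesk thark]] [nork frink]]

[hesk thark]: thark is (e → ((e → t) → e)), hesk is e; result ((e → t) → e).
[pell [hesk thark]]: [hesk thark] is ((e → t) → e), pell is (e → t); result e.
[nork frink]: nork is ((t → e) → (e → t)), frink is (t → e); result (e → t).
[[pell [hesk thark]] [nork frink]]: [nork frink] is (e → t), [pell [hesk thark]] is e; result t.

t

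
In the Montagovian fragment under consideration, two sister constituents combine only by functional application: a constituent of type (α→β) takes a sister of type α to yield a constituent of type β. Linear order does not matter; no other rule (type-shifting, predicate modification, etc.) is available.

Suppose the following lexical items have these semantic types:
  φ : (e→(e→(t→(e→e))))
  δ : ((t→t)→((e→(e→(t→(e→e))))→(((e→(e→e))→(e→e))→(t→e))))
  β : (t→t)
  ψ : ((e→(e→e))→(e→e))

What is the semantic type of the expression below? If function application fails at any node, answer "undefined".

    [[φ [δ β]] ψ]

[δ β]: δ is ((t→t)→((e→(e→(t→(e→e))))→(((e→(e→e))→(e→e))→(t→e)))), β is (t→t); result ((e→(e→(t→(e→e))))→(((e→(e→e))→(e→e))→(t→e))).
[φ [δ β]]: [δ β] is ((e→(e→(t→(e→e))))→(((e→(e→e))→(e→e))→(t→e))), φ is (e→(e→(t→(e→e)))); result (((e→(e→e))→(e→e))→(t→e)).
[[φ [δ β]] ψ]: [φ [δ β]] is (((e→(e→e))→(e→e))→(t→e)), ψ is ((e→(e→e))→(e→e)); result (t→e).

(t→e)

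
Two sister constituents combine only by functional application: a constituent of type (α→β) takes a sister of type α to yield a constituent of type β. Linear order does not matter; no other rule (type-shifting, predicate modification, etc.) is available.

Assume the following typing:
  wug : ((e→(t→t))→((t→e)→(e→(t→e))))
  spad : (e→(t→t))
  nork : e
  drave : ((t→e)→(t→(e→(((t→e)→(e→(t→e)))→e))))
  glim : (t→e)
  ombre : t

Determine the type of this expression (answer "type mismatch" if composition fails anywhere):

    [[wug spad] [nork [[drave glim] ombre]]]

[wug spad]: ((e→(t→t))→((t→e)→(e→(t→e)))) applied to (e→(t→t)) yields ((t→e)→(e→(t→e))).
[drave glim]: ((t→e)→(t→(e→(((t→e)→(e→(t→e)))→e)))) applied to (t→e) yields (t→(e→(((t→e)→(e→(t→e)))→e))).
[[drave glim] ombre]: (t→(e→(((t→e)→(e→(t→e)))→e))) applied to t yields (e→(((t→e)→(e→(t→e)))→e)).
[nork [[drave glim] ombre]]: (e→(((t→e)→(e→(t→e)))→e)) applied to e yields (((t→e)→(e→(t→e)))→e).
[[wug spad] [nork [[drave glim] ombre]]]: (((t→e)→(e→(t→e)))→e) applied to ((t→e)→(e→(t→e))) yields e.

e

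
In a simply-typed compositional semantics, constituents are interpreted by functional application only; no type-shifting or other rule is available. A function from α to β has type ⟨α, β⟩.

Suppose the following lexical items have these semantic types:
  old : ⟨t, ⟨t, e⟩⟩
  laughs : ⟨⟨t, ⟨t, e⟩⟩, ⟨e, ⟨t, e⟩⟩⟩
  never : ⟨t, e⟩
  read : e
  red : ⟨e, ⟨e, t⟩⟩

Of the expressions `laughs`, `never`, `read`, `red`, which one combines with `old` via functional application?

laughs

laughs — combines: laughs : ⟨⟨t, ⟨t, e⟩⟩, ⟨e, ⟨t, e⟩⟩⟩ takes old : ⟨t, ⟨t, e⟩⟩ as argument, giving ⟨e, ⟨t, e⟩⟩.
never : ⟨t, e⟩ — does not combine with old.
read : e — does not combine with old.
red : ⟨e, ⟨e, t⟩⟩ — does not combine with old.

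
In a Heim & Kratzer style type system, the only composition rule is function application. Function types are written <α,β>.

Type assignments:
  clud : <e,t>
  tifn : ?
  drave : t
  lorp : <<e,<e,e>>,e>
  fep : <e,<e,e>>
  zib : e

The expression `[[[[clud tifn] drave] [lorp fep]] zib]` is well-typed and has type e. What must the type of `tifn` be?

<<e,t>,<t,<e,<e,e>>>>

For [[[[clud tifn] drave] [lorp fep]] zib] to have type e with zib of type e, [[[clud tifn] drave] [lorp fep]] must be the function: [[[clud tifn] drave] [lorp fep]] : <e,e>.
For [[[clud tifn] drave] [lorp fep]] to have type <e,e> with [lorp fep] of type e, [[clud tifn] drave] must be the function: [[clud tifn] drave] : <e,<e,e>>.
For [[clud tifn] drave] to have type <e,<e,e>> with drave of type t, [clud tifn] must be the function: [clud tifn] : <t,<e,<e,e>>>.
For [clud tifn] to have type <t,<e,<e,e>>> with clud of type <e,t>, tifn must be the function: tifn : <<e,t>,<t,<e,<e,e>>>>.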